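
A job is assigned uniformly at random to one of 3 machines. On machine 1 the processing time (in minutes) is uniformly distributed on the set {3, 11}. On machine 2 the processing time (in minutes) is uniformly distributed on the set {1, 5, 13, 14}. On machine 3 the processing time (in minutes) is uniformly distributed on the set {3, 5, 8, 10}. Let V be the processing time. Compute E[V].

29/4

E[V | machine 1] = (3+11)/2 = 7.
E[V | machine 2] = (1+5+13+14)/4 = 33/4.
E[V | machine 3] = (3+5+8+10)/4 = 13/2.
E[V] = (1/3)·(7) + (1/3)·(33/4) + (1/3)·(13/2) = 29/4.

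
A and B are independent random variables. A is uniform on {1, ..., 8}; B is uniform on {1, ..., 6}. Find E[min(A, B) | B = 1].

1

Outcomes with B = 1: (1,1), (2,1), (3,1), (4,1), (5,1), (6,1), (7,1), (8,1), each with probability 1/48.
E[min(A, B) | B = 1] = (1 + 1 + 1 + 1 + 1 + 1 + 1 + 1) / 8 = 1.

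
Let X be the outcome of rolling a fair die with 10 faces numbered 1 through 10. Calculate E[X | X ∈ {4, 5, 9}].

P(X ∈ {4, 5, 9}) = 3/10.
Σ over the event: 4·1/10 + 5·1/10 + 9·1/10 = 9/5.
E[X | X ∈ {4, 5, 9}] = (9/5) / (3/10) = 6.

6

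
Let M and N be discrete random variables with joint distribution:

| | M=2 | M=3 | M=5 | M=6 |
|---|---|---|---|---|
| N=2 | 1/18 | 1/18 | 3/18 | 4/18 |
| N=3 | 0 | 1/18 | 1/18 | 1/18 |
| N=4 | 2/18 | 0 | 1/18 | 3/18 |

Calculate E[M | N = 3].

14/3

P(N = 3) = 1/6.
Σ M·P over the event = 3·(1/18) + 5·(1/18) + 6·(1/18) = 7/9.
E[M | N = 3] = (7/9) / (1/6) = 14/3.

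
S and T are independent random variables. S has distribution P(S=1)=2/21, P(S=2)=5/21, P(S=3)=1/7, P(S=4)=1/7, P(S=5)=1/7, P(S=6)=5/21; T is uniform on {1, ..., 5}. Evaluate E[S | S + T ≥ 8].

P(S + T ≥ 8) = 38/105.
Summing S·P(x,y) over outcomes with S + T ≥ 8 gives 66/35.
E[S | S + T ≥ 8] = (66/35) / (38/105) = 99/19.

99/19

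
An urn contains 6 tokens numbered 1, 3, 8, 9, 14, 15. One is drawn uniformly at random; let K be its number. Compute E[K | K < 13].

21/4

P(K < 13) = 2/3.
Σ over the event: 1·1/6 + 3·1/6 + 8·1/6 + 9·1/6 = 7/2.
E[K | K < 13] = (7/2) / (2/3) = 21/4.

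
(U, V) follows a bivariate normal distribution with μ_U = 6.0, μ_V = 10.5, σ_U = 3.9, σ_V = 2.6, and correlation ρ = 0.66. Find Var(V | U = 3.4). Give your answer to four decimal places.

3.8153

Var(V | U=x) = (1 − ρ²)·σ_V².
Var(V | U=3.4) = (2.6)²·(1 − (0.66)²) = 6.76·0.5644 = 3.8153.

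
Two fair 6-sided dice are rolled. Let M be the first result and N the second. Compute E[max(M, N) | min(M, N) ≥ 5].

23/4

P(min(M, N) ≥ 5) = 1/9.
Summing max(M,N)·P(x,y) over outcomes with min(M, N) ≥ 5 gives 23/36.
E[max(M, N) | min(M, N) ≥ 5] = (23/36) / (1/9) = 23/4.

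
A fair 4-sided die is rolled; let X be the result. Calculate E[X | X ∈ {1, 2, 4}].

P(X ∈ {1, 2, 4}) = 3/4.
Σ over the event: 1·1/4 + 2·1/4 + 4·1/4 = 7/4.
E[X | X ∈ {1, 2, 4}] = (7/4) / (3/4) = 7/3.

7/3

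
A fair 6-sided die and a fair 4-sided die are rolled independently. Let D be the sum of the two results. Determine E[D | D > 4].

62/9

P(D > 4) = 3/4.
Σ over the event: 5·1/6 + 6·1/6 + 7·1/6 + 8·1/8 + 9·1/12 + 10·1/24 = 31/6.
E[D | D > 4] = (31/6) / (3/4) = 62/9.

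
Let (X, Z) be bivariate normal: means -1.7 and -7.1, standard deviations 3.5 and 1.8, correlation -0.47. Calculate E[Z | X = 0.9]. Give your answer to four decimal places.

The regression of Z on X has slope ρ·σ_Z/σ_X and passes through (μ_X, μ_Z).
E[Z | X=0.9] = -7.1 + (-0.47)·(1.8/3.5)·(0.9 − (-1.7)) = -7.1 + (-0.241714)·(2.6) = -7.7285.

-7.7285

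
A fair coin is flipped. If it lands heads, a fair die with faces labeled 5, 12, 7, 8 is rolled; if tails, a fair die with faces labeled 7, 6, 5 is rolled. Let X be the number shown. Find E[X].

7

E[X | heads] = (5+12+7+8)/4 = 8.
E[X | tails] = (7+6+5)/3 = 6.
By the law of total expectation,
E[X] = (1/2)·(8) + (1/2)·(6) = 7.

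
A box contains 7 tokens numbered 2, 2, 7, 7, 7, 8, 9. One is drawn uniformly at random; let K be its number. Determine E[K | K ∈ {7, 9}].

P(K ∈ {7, 9}) = 4/7.
Σ over the event: 7·3/7 + 9·1/7 = 30/7.
E[K | K ∈ {7, 9}] = (30/7) / (4/7) = 15/2.

15/2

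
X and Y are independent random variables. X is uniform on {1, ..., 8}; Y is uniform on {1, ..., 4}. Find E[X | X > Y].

62/11

P(X > Y) = 11/16.
Summing X·P(x,y) over outcomes with X > Y gives 31/8.
E[X | X > Y] = (31/8) / (11/16) = 62/11.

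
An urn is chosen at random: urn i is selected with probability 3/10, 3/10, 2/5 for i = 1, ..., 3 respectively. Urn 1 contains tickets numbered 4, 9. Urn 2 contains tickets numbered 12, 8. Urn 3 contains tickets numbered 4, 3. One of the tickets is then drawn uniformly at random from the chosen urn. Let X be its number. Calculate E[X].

E[X | urn 1] = (4+9)/2 = 13/2.
E[X | urn 2] = (12+8)/2 = 10.
E[X | urn 3] = (4+3)/2 = 7/2.
By the law of total expectation,
E[X] = (3/10)·(13/2) + (3/10)·(10) + (2/5)·(7/2) = 127/20.

127/20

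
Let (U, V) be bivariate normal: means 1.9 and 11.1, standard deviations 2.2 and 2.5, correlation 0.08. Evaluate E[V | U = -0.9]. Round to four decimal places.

10.8455

E[V | U=x] = μ_V + ρ(σ_V/σ_U)(x − μ_U) for jointly normal variables.
E[V | U=-0.9] = 11.1 + (0.08)·(2.5/2.2)·(-0.9 − (1.9)) = 11.1 + (0.090909)·(-2.8) = 10.8455.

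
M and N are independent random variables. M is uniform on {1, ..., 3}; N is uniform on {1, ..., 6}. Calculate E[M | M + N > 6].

7/3

Outcomes with M + N > 6: (1,6), (2,5), (2,6), (3,4), (3,5), (3,6), each with probability 1/18.
E[M | M + N > 6] = (1 + 2 + 2 + 3 + 3 + 3) / 6 = 7/3.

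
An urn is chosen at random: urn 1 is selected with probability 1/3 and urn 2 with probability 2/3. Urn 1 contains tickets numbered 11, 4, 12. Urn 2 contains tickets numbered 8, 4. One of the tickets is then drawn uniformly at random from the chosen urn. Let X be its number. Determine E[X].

7

E[X | urn 1] = (11+4+12)/3 = 9.
E[X | urn 2] = (8+4)/2 = 6.
E[X] = (1/3)·(9) + (2/3)·(6) = 7.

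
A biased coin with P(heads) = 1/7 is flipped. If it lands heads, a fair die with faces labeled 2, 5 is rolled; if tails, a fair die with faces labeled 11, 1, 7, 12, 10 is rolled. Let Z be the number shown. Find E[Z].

E[Z | heads] = (2+5)/2 = 7/2.
E[Z | tails] = (11+1+7+12+10)/5 = 41/5.
E[Z] = (1/7)·(7/2) + (6/7)·(41/5) = 527/70.

527/70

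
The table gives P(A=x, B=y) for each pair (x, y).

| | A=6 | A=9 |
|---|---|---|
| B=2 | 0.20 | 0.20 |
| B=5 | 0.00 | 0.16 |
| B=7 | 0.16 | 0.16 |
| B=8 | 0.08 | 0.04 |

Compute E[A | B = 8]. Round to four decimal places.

7.0000

P(B = 8) = 0.12.
Σ A·P over the event = 6·(0.08) + 9·(0.04) = 0.84.
E[A | B = 8] = (0.84) / (0.12) = 7.0000.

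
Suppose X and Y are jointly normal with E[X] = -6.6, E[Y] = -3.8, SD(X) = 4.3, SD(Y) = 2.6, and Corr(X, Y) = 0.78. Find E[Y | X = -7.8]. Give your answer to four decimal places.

For a bivariate normal, E[Y | X=x] = μ_Y + ρ·(σ_Y/σ_X)·(x − μ_X).
E[Y | X=-7.8] = -3.8 + (0.78)·(2.6/4.3)·(-7.8 − (-6.6)) = -3.8 + (0.47163)·(-1.2) = -4.3660.

-4.3660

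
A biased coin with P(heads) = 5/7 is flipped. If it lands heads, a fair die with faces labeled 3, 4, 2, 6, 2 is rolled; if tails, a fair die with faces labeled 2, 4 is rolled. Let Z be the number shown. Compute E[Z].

E[Z | heads] = (3+4+2+6+2)/5 = 17/5.
E[Z | tails] = (2+4)/2 = 3.
E[Z] = (5/7)·(17/5) + (2/7)·(3) = 23/7.

23/7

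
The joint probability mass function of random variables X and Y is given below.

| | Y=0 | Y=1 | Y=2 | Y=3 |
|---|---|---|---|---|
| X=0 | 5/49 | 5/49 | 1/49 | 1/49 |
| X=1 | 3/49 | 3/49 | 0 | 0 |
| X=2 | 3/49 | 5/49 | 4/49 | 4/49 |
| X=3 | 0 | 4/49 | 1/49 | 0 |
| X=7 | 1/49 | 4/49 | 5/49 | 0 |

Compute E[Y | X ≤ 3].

P(X ≤ 3) = 39/49.
Summing Y·P(X=x,Y=y) over the conditioning event gives 44/49.
E[Y | X ≤ 3] = (44/49) / (39/49) = 44/39.

44/39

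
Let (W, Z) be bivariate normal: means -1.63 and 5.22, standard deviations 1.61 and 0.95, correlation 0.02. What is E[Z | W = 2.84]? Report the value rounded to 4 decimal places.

E[Z | W=x] = μ_Z + ρ(σ_Z/σ_W)(x − μ_W) for jointly normal variables.
E[Z | W=2.84] = 5.22 + (0.02)·(0.95/1.61)·(2.84 − (-1.63)) = 5.22 + (0.011801)·(4.47) = 5.2728.

5.2728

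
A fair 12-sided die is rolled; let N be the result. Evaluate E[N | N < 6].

Given N < 6, N is equally likely to be any of {1, 2, 3, 4, 5}.
E[N | N < 6] = (1 + 2 + 3 + 4 + 5) / 5 = 3.

3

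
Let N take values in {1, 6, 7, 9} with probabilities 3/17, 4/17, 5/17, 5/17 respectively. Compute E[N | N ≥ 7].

8

P(N ≥ 7) = 10/17.
Σ over the event: 7·5/17 + 9·5/17 = 80/17.
E[N | N ≥ 7] = (80/17) / (10/17) = 8.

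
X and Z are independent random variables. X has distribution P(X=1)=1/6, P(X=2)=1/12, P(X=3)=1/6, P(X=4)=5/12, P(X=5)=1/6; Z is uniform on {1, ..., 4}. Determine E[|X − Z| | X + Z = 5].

12/5

P(X + Z = 5) = 5/24.
Summing |X−Z|·P(x,y) over outcomes with X + Z = 5 gives 1/2.
E[|X − Z| | X + Z = 5] = (1/2) / (5/24) = 12/5.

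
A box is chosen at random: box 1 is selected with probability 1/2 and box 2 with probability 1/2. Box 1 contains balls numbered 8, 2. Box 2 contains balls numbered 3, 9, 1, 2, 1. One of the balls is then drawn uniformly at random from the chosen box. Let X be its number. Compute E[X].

41/10

E[X | box 1] = (8+2)/2 = 5.
E[X | box 2] = (3+9+1+2+1)/5 = 16/5.
By the law of total expectation,
E[X] = (1/2)·(5) + (1/2)·(16/5) = 41/10.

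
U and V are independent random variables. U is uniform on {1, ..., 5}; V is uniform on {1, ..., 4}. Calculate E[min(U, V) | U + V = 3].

1

Outcomes with U + V = 3: (1,2), (2,1), each with probability 1/20.
E[min(U, V) | U + V = 3] = (1 + 1) / 2 = 1.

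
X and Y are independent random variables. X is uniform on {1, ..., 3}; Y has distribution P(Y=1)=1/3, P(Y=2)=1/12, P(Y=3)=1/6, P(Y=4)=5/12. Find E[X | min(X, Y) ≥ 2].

5/2

P(min(X, Y) ≥ 2) = 4/9.
Summing X·P(x,y) over outcomes with min(X, Y) ≥ 2 gives 10/9.
E[X | min(X, Y) ≥ 2] = (10/9) / (4/9) = 5/2.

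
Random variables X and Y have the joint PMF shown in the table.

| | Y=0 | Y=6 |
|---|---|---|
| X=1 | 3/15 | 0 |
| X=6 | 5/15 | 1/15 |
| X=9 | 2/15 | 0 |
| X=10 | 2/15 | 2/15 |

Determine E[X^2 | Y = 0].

P(Y = 0) = 4/5.
Σ X^2·P over the event = 1·(3/15) + 36·(5/15) + 81·(2/15) + 100·(2/15) = 109/3.
E[X^2 | Y = 0] = (109/3) / (4/5) = 545/12.

545/12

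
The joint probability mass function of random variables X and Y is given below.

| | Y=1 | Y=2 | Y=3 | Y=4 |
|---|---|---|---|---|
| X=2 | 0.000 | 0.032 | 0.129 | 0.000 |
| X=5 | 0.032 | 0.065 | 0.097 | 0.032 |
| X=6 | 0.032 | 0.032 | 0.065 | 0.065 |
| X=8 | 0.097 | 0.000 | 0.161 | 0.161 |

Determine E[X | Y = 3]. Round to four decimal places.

5.3562

P(Y = 3) = 0.452.
Σ X·P over the event = 2·(0.129) + 5·(0.097) + 6·(0.065) + 8·(0.161) = 2.421.
E[X | Y = 3] = (2.421) / (0.452) = 5.3562.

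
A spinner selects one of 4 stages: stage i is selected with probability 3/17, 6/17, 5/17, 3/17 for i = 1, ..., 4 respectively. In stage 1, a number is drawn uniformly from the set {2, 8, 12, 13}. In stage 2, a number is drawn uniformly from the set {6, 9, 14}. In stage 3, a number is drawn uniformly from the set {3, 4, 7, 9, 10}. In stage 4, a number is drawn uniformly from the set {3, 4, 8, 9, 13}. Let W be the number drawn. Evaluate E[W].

E[W | stage 1] = (2+8+12+13)/4 = 35/4.
E[W | stage 2] = (6+9+14)/3 = 29/3.
E[W | stage 3] = (3+4+7+9+10)/5 = 33/5.
E[W | stage 4] = (3+4+8+9+13)/5 = 37/5.
E[W] = (3/17)·(35/4) + (6/17)·(29/3) + (5/17)·(33/5) + (3/17)·(37/5) = 2789/340.

2789/340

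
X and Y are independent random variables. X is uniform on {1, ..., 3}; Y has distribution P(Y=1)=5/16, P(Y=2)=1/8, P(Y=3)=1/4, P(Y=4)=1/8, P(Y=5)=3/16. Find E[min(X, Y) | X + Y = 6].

19/9

P(X + Y = 6) = 3/16.
Summing min(X,Y)·P(x,y) over outcomes with X + Y = 6 gives 19/48.
E[min(X, Y) | X + Y = 6] = (19/48) / (3/16) = 19/9.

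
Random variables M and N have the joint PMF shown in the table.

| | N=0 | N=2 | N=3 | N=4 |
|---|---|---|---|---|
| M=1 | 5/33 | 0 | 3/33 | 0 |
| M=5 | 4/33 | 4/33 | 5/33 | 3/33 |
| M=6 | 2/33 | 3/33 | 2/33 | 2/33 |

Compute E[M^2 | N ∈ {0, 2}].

385/18

P(N ∈ {0, 2}) = 6/11.
Σ M^2·P over the event = 1·(5/33) + 25·(4/33) + 25·(4/33) + 36·(2/33) + 36·(3/33) = 35/3.
E[M^2 | N ∈ {0, 2}] = (35/3) / (6/11) = 385/18.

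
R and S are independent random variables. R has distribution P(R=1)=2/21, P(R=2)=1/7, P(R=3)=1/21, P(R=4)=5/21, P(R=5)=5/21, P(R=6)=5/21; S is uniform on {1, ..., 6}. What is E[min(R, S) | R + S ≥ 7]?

P(R + S ≥ 7) = 43/63.
Summing min(R,S)·P(x,y) over outcomes with R + S ≥ 7 gives 149/63.
E[min(R, S) | R + S ≥ 7] = (149/63) / (43/63) = 149/43.

149/43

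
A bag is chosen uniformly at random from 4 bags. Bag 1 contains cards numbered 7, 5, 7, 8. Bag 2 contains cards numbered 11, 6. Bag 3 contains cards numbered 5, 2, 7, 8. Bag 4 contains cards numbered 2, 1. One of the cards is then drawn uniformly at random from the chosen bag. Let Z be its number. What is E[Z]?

89/16

E[Z | bag 1] = (7+5+7+8)/4 = 27/4.
E[Z | bag 2] = (11+6)/2 = 17/2.
E[Z | bag 3] = (5+2+7+8)/4 = 11/2.
E[Z | bag 4] = (2+1)/2 = 3/2.
By the law of total expectation,
E[Z] = (1/4)·(27/4) + (1/4)·(17/2) + (1/4)·(11/2) + (1/4)·(3/2) = 89/16.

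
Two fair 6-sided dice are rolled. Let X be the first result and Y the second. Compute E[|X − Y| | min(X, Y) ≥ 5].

P(min(X, Y) ≥ 5) = 1/9.
Summing |X−Y|·P(x,y) over outcomes with min(X, Y) ≥ 5 gives 1/18.
E[|X − Y| | min(X, Y) ≥ 5] = (1/18) / (1/9) = 1/2.

1/2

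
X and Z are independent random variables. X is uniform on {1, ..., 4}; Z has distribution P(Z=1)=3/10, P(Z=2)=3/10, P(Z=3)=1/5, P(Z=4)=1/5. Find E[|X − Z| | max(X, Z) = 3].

P(max(X, Z) = 3) = 3/10.
Summing |X−Z|·P(x,y) over outcomes with max(X, Z) = 3 gives 3/8.
E[|X − Z| | max(X, Z) = 3] = (3/8) / (3/10) = 5/4.

5/4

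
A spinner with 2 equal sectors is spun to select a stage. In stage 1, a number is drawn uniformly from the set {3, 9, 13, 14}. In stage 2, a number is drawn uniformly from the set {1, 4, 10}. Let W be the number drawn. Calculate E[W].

E[W | stage 1] = (3+9+13+14)/4 = 39/4.
E[W | stage 2] = (1+4+10)/3 = 5.
By the law of total expectation,
E[W] = (1/2)·(39/4) + (1/2)·(5) = 59/8.

59/8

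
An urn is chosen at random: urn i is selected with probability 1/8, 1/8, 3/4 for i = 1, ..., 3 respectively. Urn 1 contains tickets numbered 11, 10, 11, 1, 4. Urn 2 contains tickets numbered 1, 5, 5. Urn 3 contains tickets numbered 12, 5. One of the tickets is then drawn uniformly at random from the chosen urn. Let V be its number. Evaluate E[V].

931/120

E[V | urn 1] = (11+10+11+1+4)/5 = 37/5.
E[V | urn 2] = (1+5+5)/3 = 11/3.
E[V | urn 3] = (12+5)/2 = 17/2.
E[V] = (1/8)·(37/5) + (1/8)·(11/3) + (3/4)·(17/2) = 931/120.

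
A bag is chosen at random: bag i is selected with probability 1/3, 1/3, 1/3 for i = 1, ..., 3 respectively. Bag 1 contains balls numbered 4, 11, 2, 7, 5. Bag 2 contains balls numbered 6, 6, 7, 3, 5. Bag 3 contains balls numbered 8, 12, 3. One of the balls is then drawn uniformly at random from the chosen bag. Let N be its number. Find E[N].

283/45

E[N | bag 1] = (4+11+2+7+5)/5 = 29/5.
E[N | bag 2] = (6+6+7+3+5)/5 = 27/5.
E[N | bag 3] = (8+12+3)/3 = 23/3.
By the law of total expectation,
E[N] = (1/3)·(29/5) + (1/3)·(27/5) + (1/3)·(23/3) = 283/45.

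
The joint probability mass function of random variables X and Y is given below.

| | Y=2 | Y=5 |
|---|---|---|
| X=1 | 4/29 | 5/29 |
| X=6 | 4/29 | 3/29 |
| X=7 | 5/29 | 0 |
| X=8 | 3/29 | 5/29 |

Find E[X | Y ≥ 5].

63/13

P(Y ≥ 5) = 13/29.
Σ X·P over the event = 1·(5/29) + 6·(3/29) + 8·(5/29) = 63/29.
E[X | Y ≥ 5] = (63/29) / (13/29) = 63/13.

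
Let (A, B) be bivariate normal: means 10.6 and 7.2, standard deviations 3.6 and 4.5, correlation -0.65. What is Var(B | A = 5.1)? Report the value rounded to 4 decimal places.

Var(B | A=x) = (1 − ρ²)·σ_B².
Var(B | A=5.1) = (4.5)²·(1 − (-0.65)²) = 20.25·0.5775 = 11.6944.

11.6944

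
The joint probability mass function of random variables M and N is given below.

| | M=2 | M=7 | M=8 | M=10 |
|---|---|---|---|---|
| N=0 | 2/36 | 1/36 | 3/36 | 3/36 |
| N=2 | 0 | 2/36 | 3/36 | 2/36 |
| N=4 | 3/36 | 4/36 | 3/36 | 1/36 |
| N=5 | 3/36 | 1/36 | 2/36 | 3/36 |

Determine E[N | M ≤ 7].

P(M ≤ 7) = 4/9.
Σ N·P over the event = 0·(2/36) + 4·(3/36) + 5·(3/36) + 0·(1/36) + 2·(2/36) + 4·(4/36) + 5·(1/36) = 13/9.
E[N | M ≤ 7] = (13/9) / (4/9) = 13/4.

13/4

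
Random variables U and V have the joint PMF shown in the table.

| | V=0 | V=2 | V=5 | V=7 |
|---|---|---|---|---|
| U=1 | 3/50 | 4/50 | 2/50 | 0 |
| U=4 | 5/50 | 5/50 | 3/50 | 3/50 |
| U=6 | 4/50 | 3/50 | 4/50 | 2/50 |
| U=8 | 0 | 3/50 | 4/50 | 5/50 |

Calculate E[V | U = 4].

P(U = 4) = 8/25.
Σ V·P over the event = 0·(5/50) + 2·(5/50) + 5·(3/50) + 7·(3/50) = 23/25.
E[V | U = 4] = (23/25) / (8/25) = 23/8.

23/8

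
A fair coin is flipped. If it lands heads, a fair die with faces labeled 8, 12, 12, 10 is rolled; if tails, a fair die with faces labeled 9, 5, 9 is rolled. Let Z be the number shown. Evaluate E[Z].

E[Z | heads] = (8+12+12+10)/4 = 21/2.
E[Z | tails] = (9+5+9)/3 = 23/3.
E[Z] = (1/2)·(21/2) + (1/2)·(23/3) = 109/12.

109/12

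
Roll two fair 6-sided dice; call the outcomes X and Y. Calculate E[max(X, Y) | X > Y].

14/3

P(X > Y) = 5/12.
Summing max(X,Y)·P(x,y) over outcomes with X > Y gives 35/18.
E[max(X, Y) | X > Y] = (35/18) / (5/12) = 14/3.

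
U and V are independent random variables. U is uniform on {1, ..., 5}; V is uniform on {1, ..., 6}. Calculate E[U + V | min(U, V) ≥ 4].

Outcomes with min(U, V) ≥ 4: (4,4), (4,5), (4,6), (5,4), (5,5), (5,6), each with probability 1/30.
E[U + V | min(U, V) ≥ 4] = (8 + 9 + 10 + 9 + 10 + 11) / 6 = 19/2.

19/2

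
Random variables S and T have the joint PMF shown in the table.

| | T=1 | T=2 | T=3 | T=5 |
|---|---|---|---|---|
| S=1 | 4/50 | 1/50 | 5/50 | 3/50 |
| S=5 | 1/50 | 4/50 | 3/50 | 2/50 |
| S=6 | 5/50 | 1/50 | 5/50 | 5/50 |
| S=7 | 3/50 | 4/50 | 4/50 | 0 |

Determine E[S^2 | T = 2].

P(T = 2) = 1/5.
Summing S^2·P(S=x,T=y) over the conditioning event gives 333/50.
E[S^2 | T = 2] = (333/50) / (1/5) = 333/10.

333/10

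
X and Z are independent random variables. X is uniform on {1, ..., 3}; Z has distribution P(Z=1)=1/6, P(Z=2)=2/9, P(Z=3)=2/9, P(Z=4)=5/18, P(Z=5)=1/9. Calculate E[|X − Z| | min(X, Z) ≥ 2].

P(min(X, Z) ≥ 2) = 5/9.
Summing |X−Z|·P(x,y) over outcomes with min(X, Z) ≥ 2 gives 11/18.
E[|X − Z| | min(X, Z) ≥ 2] = (11/18) / (5/9) = 11/10.

11/10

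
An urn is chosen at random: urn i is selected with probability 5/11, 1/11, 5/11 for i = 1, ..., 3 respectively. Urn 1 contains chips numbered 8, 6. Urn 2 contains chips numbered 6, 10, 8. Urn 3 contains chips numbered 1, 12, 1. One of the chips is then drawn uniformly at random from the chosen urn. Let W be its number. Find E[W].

199/33

E[W | urn 1] = (8+6)/2 = 7.
E[W | urn 2] = (6+10+8)/3 = 8.
E[W | urn 3] = (1+12+1)/3 = 14/3.
By the law of total expectation,
E[W] = (5/11)·(7) + (1/11)·(8) + (5/11)·(14/3) = 199/33.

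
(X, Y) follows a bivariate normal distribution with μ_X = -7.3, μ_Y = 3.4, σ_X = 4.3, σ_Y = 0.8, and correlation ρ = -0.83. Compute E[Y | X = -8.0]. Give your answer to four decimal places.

For a bivariate normal, E[Y | X=x] = μ_Y + ρ·(σ_Y/σ_X)·(x − μ_X).
E[Y | X=-8.0] = 3.4 + (-0.83)·(0.8/4.3)·(-8.0 − (-7.3)) = 3.4 + (-0.15442)·(-0.7) = 3.5081.

3.5081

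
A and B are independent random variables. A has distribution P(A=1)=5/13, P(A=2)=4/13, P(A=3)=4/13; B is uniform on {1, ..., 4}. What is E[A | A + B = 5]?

25/13

P(A + B = 5) = 1/4.
Summing A·P(x,y) over outcomes with A + B = 5 gives 25/52.
E[A | A + B = 5] = (25/52) / (1/4) = 25/13.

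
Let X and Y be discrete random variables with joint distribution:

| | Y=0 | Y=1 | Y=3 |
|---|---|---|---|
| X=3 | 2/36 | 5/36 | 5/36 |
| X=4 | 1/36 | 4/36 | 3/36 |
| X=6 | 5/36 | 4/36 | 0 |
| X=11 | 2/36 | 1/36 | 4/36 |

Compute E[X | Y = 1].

P(Y = 1) = 7/18.
Σ X·P over the event = 3·(5/36) + 4·(4/36) + 6·(4/36) + 11·(1/36) = 11/6.
E[X | Y = 1] = (11/6) / (7/18) = 33/7.

33/7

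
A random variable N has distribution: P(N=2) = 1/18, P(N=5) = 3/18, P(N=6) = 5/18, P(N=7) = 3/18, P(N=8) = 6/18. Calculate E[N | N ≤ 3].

P(N ≤ 3) = 1/18.
Σ over the event: 2·1/18 = 1/9.
E[N | N ≤ 3] = (1/9) / (1/18) = 2.

2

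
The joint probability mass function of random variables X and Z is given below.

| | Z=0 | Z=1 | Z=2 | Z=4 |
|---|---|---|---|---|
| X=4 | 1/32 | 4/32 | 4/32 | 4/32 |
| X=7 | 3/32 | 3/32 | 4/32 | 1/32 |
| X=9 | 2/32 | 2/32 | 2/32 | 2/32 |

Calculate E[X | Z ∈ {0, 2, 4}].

P(Z ∈ {0, 2, 4}) = 23/32.
Summing X·P(X=x,Z=y) over the conditioning event gives 73/16.
E[X | Z ∈ {0, 2, 4}] = (73/16) / (23/32) = 146/23.

146/23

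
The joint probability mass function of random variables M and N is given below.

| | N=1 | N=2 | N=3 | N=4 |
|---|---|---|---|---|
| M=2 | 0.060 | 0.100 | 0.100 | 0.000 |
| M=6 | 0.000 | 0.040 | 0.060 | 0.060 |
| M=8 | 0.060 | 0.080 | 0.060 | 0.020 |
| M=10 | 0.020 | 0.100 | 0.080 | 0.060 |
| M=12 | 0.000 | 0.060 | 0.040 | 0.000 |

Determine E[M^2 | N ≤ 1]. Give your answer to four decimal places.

43.4286

P(N ≤ 1) = 0.140.
Σ M^2·P over the event = 4·(0.060) + 64·(0.060) + 100·(0.020) = 6.080.
E[M^2 | N ≤ 1] = (6.080) / (0.140) = 43.4286.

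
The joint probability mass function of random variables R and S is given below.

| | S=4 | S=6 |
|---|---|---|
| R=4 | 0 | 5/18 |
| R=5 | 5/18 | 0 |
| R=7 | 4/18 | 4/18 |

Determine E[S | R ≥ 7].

5

P(R ≥ 7) = 4/9.
Summing S·P(R=x,S=y) over the conditioning event gives 20/9.
E[S | R ≥ 7] = (20/9) / (4/9) = 5.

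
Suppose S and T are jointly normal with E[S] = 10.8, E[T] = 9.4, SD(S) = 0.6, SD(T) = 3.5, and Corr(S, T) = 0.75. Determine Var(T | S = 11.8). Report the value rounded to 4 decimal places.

5.3594

Var(T | S=x) = (1 − ρ²)·σ_T².
Var(T | S=11.8) = (3.5)²·(1 − (0.75)²) = 12.25·0.4375 = 5.3594.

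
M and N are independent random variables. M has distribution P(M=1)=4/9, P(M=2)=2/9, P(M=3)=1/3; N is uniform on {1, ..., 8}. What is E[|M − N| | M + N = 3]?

P(M + N = 3) = 1/12.
Summing |M−N|·P(x,y) over outcomes with M + N = 3 gives 1/12.
E[|M − N| | M + N = 3] = (1/12) / (1/12) = 1.

1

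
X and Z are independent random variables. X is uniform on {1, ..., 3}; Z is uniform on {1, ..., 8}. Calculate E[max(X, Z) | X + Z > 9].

23/3

Outcomes with X + Z > 9: (2,8), (3,7), (3,8), each with probability 1/24.
E[max(X, Z) | X + Z > 9] = (8 + 7 + 8) / 3 = 23/3.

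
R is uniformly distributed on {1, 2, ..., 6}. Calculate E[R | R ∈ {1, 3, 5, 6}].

P(R ∈ {1, 3, 5, 6}) = 2/3.
Σ over the event: 1·1/6 + 3·1/6 + 5·1/6 + 6·1/6 = 5/2.
E[R | R ∈ {1, 3, 5, 6}] = (5/2) / (2/3) = 15/4.

15/4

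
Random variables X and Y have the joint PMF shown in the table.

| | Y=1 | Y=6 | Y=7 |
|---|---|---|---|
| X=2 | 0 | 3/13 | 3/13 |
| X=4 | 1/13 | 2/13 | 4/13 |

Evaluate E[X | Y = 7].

22/7

P(Y = 7) = 7/13.
Σ X·P over the event = 2·(3/13) + 4·(4/13) = 22/13.
E[X | Y = 7] = (22/13) / (7/13) = 22/7.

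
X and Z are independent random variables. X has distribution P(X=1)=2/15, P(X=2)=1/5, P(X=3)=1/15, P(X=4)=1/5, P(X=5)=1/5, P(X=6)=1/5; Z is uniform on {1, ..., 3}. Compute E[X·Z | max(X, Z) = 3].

P(max(X, Z) = 3) = 8/45.
Summing XZ·P(x,y) over outcomes with max(X, Z) = 3 gives 14/15.
E[X·Z | max(X, Z) = 3] = (14/15) / (8/45) = 21/4.

21/4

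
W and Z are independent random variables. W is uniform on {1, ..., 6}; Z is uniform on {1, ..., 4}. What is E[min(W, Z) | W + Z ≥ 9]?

11/3

Outcomes with W + Z ≥ 9: (5,4), (6,3), (6,4), each with probability 1/24.
E[min(W, Z) | W + Z ≥ 9] = (4 + 3 + 4) / 3 = 11/3.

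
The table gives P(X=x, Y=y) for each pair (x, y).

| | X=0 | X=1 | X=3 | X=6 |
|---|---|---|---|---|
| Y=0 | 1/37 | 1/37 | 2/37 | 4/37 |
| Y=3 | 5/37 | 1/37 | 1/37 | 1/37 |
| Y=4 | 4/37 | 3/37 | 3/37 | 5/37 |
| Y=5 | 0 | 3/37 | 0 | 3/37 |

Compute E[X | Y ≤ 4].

83/31

P(Y ≤ 4) = 31/37.
Summing X·P(X=x,Y=y) over the conditioning event gives 83/37.
E[X | Y ≤ 4] = (83/37) / (31/37) = 83/31.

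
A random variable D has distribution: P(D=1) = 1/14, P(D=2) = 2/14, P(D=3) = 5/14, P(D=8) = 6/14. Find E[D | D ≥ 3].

63/11

P(D ≥ 3) = 11/14.
Σ over the event: 3·5/14 + 8·3/7 = 9/2.
E[D | D ≥ 3] = (9/2) / (11/14) = 63/11.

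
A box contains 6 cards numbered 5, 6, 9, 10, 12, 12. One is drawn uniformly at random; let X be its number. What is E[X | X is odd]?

P(X is odd) = 1/3.
Σ over the event: 5·1/6 + 9·1/6 = 7/3.
E[X | X is odd] = (7/3) / (1/3) = 7.

7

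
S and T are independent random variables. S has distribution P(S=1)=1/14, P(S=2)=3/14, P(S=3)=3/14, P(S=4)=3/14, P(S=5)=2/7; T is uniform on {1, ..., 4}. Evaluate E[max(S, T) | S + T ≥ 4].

P(S + T ≥ 4) = 51/56.
Summing max(S,T)·P(x,y) over outcomes with S + T ≥ 4 gives 201/56.
E[max(S, T) | S + T ≥ 4] = (201/56) / (51/56) = 67/17.

67/17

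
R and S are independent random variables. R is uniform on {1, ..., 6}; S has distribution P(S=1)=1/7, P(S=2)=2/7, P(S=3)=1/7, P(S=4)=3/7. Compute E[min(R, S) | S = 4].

3

P(S = 4) = 3/7.
Summing min(R,S)·P(x,y) over outcomes with S = 4 gives 9/7.
E[min(R, S) | S = 4] = (9/7) / (3/7) = 3.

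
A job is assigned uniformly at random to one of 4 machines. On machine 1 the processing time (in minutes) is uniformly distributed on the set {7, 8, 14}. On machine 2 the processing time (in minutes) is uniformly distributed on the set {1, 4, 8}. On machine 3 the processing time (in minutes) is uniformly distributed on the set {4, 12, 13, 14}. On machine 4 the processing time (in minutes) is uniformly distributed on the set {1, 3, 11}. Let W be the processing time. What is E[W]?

119/16

E[W | machine 1] = (7+8+14)/3 = 29/3.
E[W | machine 2] = (1+4+8)/3 = 13/3.
E[W | machine 3] = (4+12+13+14)/4 = 43/4.
E[W | machine 4] = (1+3+11)/3 = 5.
By the law of total expectation,
E[W] = (1/4)·(29/3) + (1/4)·(13/3) + (1/4)·(43/4) + (1/4)·(5) = 119/16.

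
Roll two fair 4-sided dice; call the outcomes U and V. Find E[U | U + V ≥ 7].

Outcomes with U + V ≥ 7: (3,4), (4,3), (4,4), each with probability 1/16.
E[U | U + V ≥ 7] = (3 + 4 + 4) / 3 = 11/3.

11/3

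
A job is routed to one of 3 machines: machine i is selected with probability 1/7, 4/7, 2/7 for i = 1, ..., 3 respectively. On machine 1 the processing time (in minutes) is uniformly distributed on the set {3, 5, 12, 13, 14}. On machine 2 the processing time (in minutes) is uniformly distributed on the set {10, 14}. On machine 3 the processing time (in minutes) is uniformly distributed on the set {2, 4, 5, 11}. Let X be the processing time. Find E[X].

342/35

E[X | machine 1] = (3+5+12+13+14)/5 = 47/5.
E[X | machine 2] = (10+14)/2 = 12.
E[X | machine 3] = (2+4+5+11)/4 = 11/2.
By the law of total expectation,
E[X] = (1/7)·(47/5) + (4/7)·(12) + (2/7)·(11/2) = 342/35.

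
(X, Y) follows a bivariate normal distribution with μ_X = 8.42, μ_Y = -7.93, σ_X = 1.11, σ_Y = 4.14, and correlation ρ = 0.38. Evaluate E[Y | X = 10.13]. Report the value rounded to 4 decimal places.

-5.5064

For a bivariate normal, E[Y | X=x] = μ_Y + ρ·(σ_Y/σ_X)·(x − μ_X).
E[Y | X=10.13] = -7.93 + (0.38)·(4.14/1.11)·(10.13 − (8.42)) = -7.93 + (1.4173)·(1.71) = -5.5064.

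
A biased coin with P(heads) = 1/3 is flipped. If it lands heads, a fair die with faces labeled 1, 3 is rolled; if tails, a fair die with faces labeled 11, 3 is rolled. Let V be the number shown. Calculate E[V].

E[V | heads] = (1+3)/2 = 2.
E[V | tails] = (11+3)/2 = 7.
E[V] = (1/3)·(2) + (2/3)·(7) = 16/3.

16/3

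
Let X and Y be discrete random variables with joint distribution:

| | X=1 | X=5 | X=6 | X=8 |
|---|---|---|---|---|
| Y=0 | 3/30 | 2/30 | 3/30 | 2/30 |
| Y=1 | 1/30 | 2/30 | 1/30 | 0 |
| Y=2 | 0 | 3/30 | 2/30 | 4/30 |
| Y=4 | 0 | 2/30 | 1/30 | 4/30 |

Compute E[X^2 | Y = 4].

342/7

P(Y = 4) = 7/30.
Σ X^2·P over the event = 25·(2/30) + 36·(1/30) + 64·(4/30) = 57/5.
E[X^2 | Y = 4] = (57/5) / (7/30) = 342/7.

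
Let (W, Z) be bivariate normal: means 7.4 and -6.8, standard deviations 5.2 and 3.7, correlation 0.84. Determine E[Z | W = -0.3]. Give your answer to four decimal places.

The regression of Z on W has slope ρ·σ_Z/σ_W and passes through (μ_W, μ_Z).
E[Z | W=-0.3] = -6.8 + (0.84)·(3.7/5.2)·(-0.3 − (7.4)) = -6.8 + (0.59769)·(-7.7) = -11.4022.

-11.4022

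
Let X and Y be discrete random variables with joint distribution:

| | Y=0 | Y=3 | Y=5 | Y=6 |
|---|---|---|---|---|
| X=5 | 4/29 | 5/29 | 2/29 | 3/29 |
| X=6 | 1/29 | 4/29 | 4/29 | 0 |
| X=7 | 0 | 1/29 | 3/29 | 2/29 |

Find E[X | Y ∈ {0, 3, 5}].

P(Y ∈ {0, 3, 5}) = 24/29.
Σ X·P over the event = 5·(4/29) + 5·(5/29) + 5·(2/29) + 6·(1/29) + 6·(4/29) + 6·(4/29) + 7·(1/29) + 7·(3/29) = 137/29.
E[X | Y ∈ {0, 3, 5}] = (137/29) / (24/29) = 137/24.

137/24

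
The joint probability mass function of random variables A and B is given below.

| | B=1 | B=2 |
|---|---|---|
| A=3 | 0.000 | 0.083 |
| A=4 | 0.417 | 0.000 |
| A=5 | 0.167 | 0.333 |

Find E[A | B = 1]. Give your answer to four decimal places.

4.2860

P(B = 1) = 0.584.
Σ A·P over the event = 4·(0.417) + 5·(0.167) = 2.503.
E[A | B = 1] = (2.503) / (0.584) = 4.2860.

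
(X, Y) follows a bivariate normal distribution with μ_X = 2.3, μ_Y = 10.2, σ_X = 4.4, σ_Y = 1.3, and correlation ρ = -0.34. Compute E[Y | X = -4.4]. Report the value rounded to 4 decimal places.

E[Y | X=x] = μ_Y + ρ(σ_Y/σ_X)(x − μ_X) for jointly normal variables.
E[Y | X=-4.4] = 10.2 + (-0.34)·(1.3/4.4)·(-4.4 − (2.3)) = 10.2 + (-0.10045)·(-6.7) = 10.8730.

10.8730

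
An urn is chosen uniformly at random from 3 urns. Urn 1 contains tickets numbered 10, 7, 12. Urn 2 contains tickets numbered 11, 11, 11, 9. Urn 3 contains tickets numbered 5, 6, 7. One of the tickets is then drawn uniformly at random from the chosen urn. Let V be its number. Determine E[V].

E[V | urn 1] = (10+7+12)/3 = 29/3.
E[V | urn 2] = (11+11+11+9)/4 = 21/2.
E[V | urn 3] = (5+6+7)/3 = 6.
E[V] = (1/3)·(29/3) + (1/3)·(21/2) + (1/3)·(6) = 157/18.

157/18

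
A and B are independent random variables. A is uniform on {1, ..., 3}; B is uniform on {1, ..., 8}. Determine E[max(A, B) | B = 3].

3

Outcomes with B = 3: (1,3), (2,3), (3,3), each with probability 1/24.
E[max(A, B) | B = 3] = (3 + 3 + 3) / 3 = 3.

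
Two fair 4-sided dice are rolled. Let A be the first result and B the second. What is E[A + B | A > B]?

5

Outcomes with A > B: (2,1), (3,1), (3,2), (4,1), (4,2), (4,3), each with probability 1/16.
E[A + B | A > B] = (3 + 4 + 5 + 5 + 6 + 7) / 6 = 5.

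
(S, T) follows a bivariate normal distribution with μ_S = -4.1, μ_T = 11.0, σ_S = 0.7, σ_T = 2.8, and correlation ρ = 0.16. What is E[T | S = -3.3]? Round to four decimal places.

The regression of T on S has slope ρ·σ_T/σ_S and passes through (μ_S, μ_T).
E[T | S=-3.3] = 11.0 + (0.16)·(2.8/0.7)·(-3.3 − (-4.1)) = 11.0 + (0.64)·(0.8) = 11.5120.

11.5120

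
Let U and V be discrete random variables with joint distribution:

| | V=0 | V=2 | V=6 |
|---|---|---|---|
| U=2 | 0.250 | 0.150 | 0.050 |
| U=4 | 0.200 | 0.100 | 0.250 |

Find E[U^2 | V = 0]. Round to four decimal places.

9.3333

P(V = 0) = 0.450.
Summing U^2·P(U=x,V=y) over the conditioning event gives 4.200.
E[U^2 | V = 0] = (4.200) / (0.450) = 9.3333.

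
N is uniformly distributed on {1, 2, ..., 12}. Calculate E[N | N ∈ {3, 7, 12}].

22/3

P(N ∈ {3, 7, 12}) = 1/4.
Σ over the event: 3·1/12 + 7·1/12 + 12·1/12 = 11/6.
E[N | N ∈ {3, 7, 12}] = (11/6) / (1/4) = 22/3.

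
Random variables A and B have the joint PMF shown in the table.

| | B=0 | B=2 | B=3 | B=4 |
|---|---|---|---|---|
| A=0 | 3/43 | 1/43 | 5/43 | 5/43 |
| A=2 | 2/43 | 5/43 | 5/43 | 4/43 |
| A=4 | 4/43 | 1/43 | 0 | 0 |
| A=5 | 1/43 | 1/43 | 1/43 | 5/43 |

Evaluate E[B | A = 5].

25/8

P(A = 5) = 8/43.
Summing B·P(A=x,B=y) over the conditioning event gives 25/43.
E[B | A = 5] = (25/43) / (8/43) = 25/8.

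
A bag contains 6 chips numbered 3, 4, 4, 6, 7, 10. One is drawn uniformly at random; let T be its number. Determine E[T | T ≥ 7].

17/2

P(T ≥ 7) = 1/3.
Σ over the event: 7·1/6 + 10·1/6 = 17/6.
E[T | T ≥ 7] = (17/6) / (1/3) = 17/2.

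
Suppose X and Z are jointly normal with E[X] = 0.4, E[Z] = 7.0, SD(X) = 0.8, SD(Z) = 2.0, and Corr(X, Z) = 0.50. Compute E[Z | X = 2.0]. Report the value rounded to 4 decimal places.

9.0000

For a bivariate normal, E[Z | X=x] = μ_Z + ρ·(σ_Z/σ_X)·(x − μ_X).
E[Z | X=2.0] = 7.0 + (0.50)·(2.0/0.8)·(2.0 − (0.4)) = 7.0 + (1.25)·(1.6) = 9.0000.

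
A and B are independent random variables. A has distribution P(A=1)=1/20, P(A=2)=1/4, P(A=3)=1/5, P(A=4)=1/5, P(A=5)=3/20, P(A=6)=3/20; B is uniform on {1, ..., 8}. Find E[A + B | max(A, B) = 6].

327/35

P(max(A, B) = 6) = 7/32.
Summing (A+B)·P(x,y) over outcomes with max(A, B) = 6 gives 327/160.
E[A + B | max(A, B) = 6] = (327/160) / (7/32) = 327/35.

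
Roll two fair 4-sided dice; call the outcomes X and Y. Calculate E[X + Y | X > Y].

5

Outcomes with X > Y: (2,1), (3,1), (3,2), (4,1), (4,2), (4,3), each with probability 1/16.
E[X + Y | X > Y] = (3 + 4 + 5 + 5 + 6 + 7) / 6 = 5.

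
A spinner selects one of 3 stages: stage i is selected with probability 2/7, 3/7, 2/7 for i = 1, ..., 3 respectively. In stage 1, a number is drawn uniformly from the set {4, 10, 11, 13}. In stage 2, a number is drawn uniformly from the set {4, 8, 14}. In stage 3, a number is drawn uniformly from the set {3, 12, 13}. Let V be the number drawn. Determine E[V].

191/21

E[V | stage 1] = (4+10+11+13)/4 = 19/2.
E[V | stage 2] = (4+8+14)/3 = 26/3.
E[V | stage 3] = (3+12+13)/3 = 28/3.
By the law of total expectation,
E[V] = (2/7)·(19/2) + (3/7)·(26/3) + (2/7)·(28/3) = 191/21.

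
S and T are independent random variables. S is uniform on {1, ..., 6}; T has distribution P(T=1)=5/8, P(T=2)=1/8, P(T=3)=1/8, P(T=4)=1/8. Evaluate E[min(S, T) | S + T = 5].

P(S + T = 5) = 1/6.
Summing min(S,T)·P(x,y) over outcomes with S + T = 5 gives 5/24.
E[min(S, T) | S + T = 5] = (5/24) / (1/6) = 5/4.

5/4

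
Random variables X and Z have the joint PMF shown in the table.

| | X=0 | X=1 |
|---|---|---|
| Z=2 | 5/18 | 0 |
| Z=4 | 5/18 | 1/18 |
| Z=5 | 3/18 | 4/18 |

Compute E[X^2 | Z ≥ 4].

5/13

P(Z ≥ 4) = 13/18.
Σ X^2·P over the event = 0·(5/18) + 0·(3/18) + 1·(1/18) + 1·(4/18) = 5/18.
E[X^2 | Z ≥ 4] = (5/18) / (13/18) = 5/13.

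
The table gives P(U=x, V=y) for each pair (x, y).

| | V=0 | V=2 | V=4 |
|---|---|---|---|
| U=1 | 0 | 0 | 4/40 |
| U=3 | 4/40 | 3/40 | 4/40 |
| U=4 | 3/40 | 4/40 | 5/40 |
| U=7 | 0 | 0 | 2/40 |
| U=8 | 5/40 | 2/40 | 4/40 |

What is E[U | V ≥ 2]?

P(V ≥ 2) = 7/10.
Σ U·P over the event = 1·(4/40) + 3·(3/40) + 3·(4/40) + 4·(4/40) + 4·(5/40) + 7·(2/40) + 8·(2/40) + 8·(4/40) = 123/40.
E[U | V ≥ 2] = (123/40) / (7/10) = 123/28.

123/28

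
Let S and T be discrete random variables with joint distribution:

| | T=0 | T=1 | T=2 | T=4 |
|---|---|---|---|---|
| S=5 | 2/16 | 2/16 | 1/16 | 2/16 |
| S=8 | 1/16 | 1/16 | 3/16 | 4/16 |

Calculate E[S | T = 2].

29/4

P(T = 2) = 1/4.
Σ S·P over the event = 5·(1/16) + 8·(3/16) = 29/16.
E[S | T = 2] = (29/16) / (1/4) = 29/4.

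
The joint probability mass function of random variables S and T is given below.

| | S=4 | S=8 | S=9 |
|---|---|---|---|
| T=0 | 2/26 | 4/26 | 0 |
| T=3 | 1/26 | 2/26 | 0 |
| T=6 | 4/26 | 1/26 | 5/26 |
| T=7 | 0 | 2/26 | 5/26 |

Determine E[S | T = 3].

P(T = 3) = 3/26.
Σ S·P over the event = 4·(1/26) + 8·(2/26) = 10/13.
E[S | T = 3] = (10/13) / (3/26) = 20/3.

20/3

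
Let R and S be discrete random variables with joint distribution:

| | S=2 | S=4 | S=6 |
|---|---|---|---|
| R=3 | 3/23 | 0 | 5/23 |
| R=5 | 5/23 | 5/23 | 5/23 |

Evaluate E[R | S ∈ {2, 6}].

37/9

P(S ∈ {2, 6}) = 18/23.
Σ R·P over the event = 3·(3/23) + 3·(5/23) + 5·(5/23) + 5·(5/23) = 74/23.
E[R | S ∈ {2, 6}] = (74/23) / (18/23) = 37/9.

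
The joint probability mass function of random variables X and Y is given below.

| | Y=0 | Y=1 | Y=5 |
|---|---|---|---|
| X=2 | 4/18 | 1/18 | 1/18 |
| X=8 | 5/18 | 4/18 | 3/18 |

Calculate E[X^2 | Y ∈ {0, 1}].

P(Y ∈ {0, 1}) = 7/9.
Σ X^2·P over the event = 4·(4/18) + 4·(1/18) + 64·(5/18) + 64·(4/18) = 298/9.
E[X^2 | Y ∈ {0, 1}] = (298/9) / (7/9) = 298/7.

298/7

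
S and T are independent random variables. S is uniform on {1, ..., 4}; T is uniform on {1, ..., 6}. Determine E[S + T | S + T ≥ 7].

P(S + T ≥ 7) = 5/12.
Summing (S+T)·P(x,y) over outcomes with S + T ≥ 7 gives 10/3.
E[S + T | S + T ≥ 7] = (10/3) / (5/12) = 8.

8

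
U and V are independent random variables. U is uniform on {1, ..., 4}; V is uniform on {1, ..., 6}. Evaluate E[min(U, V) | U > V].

P(U > V) = 1/4.
Summing min(U,V)·P(x,y) over outcomes with U > V gives 5/12.
E[min(U, V) | U > V] = (5/12) / (1/4) = 5/3.

5/3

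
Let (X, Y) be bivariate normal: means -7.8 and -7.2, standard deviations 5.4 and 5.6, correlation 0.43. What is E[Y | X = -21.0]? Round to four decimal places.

-13.0862

For a bivariate normal, E[Y | X=x] = μ_Y + ρ·(σ_Y/σ_X)·(x − μ_X).
E[Y | X=-21.0] = -7.2 + (0.43)·(5.6/5.4)·(-21.0 − (-7.8)) = -7.2 + (0.445926)·(-13.2) = -13.0862.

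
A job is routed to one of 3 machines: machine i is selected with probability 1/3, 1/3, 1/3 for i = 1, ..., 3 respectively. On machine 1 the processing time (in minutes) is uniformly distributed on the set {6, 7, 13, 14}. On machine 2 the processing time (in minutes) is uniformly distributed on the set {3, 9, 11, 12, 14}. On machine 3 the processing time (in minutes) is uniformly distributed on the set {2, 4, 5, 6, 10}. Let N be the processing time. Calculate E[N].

42/5

E[N | machine 1] = (6+7+13+14)/4 = 10.
E[N | machine 2] = (3+9+11+12+14)/5 = 49/5.
E[N | machine 3] = (2+4+5+6+10)/5 = 27/5.
By the law of total expectation,
E[N] = (1/3)·(10) + (1/3)·(49/5) + (1/3)·(27/5) = 42/5.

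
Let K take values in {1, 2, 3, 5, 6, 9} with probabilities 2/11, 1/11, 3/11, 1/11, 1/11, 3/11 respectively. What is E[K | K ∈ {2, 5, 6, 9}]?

20/3

P(K ∈ {2, 5, 6, 9}) = 6/11.
Σ over the event: 2·1/11 + 5·1/11 + 6·1/11 + 9·3/11 = 40/11.
E[K | K ∈ {2, 5, 6, 9}] = (40/11) / (6/11) = 20/3.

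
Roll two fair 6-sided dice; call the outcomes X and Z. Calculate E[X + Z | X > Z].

P(X > Z) = 5/12.
Summing (X+Z)·P(x,y) over outcomes with X > Z gives 35/12.
E[X + Z | X > Z] = (35/12) / (5/12) = 7.

7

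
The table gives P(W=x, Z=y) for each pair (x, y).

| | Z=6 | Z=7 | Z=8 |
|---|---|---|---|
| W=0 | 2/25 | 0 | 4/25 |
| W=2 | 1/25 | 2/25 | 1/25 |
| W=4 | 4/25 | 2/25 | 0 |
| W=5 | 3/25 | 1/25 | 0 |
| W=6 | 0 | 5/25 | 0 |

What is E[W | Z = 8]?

2/5

P(Z = 8) = 1/5.
Σ W·P over the event = 0·(4/25) + 2·(1/25) = 2/25.
E[W | Z = 8] = (2/25) / (1/5) = 2/5.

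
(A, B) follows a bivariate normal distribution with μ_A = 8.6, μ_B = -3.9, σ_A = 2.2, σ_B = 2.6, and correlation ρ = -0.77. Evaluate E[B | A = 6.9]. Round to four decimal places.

The regression of B on A has slope ρ·σ_B/σ_A and passes through (μ_A, μ_B).
E[B | A=6.9] = -3.9 + (-0.77)·(2.6/2.2)·(6.9 − (8.6)) = -3.9 + (-0.91)·(-1.7) = -2.3530.

-2.3530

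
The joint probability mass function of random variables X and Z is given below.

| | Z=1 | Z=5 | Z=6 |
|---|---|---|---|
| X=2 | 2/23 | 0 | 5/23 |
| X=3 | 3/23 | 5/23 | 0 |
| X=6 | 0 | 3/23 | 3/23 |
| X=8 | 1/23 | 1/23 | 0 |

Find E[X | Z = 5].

41/9

P(Z = 5) = 9/23.
Σ X·P over the event = 3·(5/23) + 6·(3/23) + 8·(1/23) = 41/23.
E[X | Z = 5] = (41/23) / (9/23) = 41/9.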